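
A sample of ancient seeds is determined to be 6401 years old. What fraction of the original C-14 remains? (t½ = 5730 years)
N/N₀ = (1/2)^(t/t½) = 0.461 = 46.1%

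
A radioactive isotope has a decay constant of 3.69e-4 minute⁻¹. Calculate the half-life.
t½ = ln(2)/λ = 1878 minutes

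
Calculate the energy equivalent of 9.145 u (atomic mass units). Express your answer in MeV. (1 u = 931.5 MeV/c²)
E = mc² = 8519 MeV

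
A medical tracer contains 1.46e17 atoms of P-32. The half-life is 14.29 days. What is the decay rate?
A = λN = 7.082e15 decays/day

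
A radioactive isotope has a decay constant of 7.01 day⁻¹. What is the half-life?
t½ = ln(2)/λ = 0.09888 days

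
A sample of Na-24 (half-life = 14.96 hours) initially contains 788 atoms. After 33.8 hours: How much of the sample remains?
N = N₀(1/2)^(t/t½) = 164.6 atoms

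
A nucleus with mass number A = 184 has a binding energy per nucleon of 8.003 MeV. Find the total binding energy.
B.E. = 8.003 × 184 = 1473 MeV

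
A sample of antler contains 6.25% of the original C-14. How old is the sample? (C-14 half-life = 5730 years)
Age = t½ × log₂(1/ratio) = 22920 years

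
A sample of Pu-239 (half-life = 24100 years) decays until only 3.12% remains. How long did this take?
t = t½ × log₂(N₀/N) = 1.206e5 years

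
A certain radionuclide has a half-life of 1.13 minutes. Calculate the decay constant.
λ = ln(2)/t½ = 0.6134 minute⁻¹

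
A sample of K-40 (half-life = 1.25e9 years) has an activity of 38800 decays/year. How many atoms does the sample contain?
N = A/λ = 6.997e13 atoms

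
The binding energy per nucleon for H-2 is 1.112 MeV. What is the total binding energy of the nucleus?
B.E. = 1.112 × 2 = 2.224 MeV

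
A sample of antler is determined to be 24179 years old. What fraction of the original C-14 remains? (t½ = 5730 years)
N/N₀ = (1/2)^(t/t½) = 0.05367 = 5.37%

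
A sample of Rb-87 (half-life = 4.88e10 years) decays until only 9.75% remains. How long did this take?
t = t½ × log₂(N₀/N) = 1.639e11 years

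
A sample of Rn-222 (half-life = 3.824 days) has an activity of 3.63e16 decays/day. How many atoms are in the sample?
N = A/λ = 2.003e17 atoms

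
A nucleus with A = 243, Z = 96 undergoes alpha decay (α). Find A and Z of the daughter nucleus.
Daughter: A = 239, Z = 94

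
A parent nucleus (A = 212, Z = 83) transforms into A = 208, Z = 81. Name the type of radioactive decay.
ΔA = -4, ΔZ = -2 ⇒ alpha decay (α)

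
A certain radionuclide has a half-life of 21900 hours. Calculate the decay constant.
λ = ln(2)/t½ = 3.165e-5 hour⁻¹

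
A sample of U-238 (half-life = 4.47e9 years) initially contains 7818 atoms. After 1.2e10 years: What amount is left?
N = N₀(1/2)^(t/t½) = 1216 atoms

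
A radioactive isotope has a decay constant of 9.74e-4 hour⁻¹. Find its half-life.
t½ = ln(2)/λ = 711.7 hours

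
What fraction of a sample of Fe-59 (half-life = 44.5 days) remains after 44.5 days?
N/N₀ = (1/2)^(t/t½) = 0.5 = 50%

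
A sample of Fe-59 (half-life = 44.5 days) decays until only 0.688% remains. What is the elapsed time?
t = t½ × log₂(N₀/N) = 319.7 days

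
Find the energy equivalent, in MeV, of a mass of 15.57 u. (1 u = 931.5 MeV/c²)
E = mc² = 14500 MeV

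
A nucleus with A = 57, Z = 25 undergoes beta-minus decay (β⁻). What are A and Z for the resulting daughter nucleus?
Daughter: A = 57, Z = 26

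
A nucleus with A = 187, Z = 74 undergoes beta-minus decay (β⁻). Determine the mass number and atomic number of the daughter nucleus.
Daughter: A = 187, Z = 75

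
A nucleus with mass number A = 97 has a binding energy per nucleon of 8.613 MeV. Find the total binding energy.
B.E. = 8.613 × 97 = 835.5 MeV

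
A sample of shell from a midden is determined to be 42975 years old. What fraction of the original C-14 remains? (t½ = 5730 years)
N/N₀ = (1/2)^(t/t½) = 0.005524 = 0.552%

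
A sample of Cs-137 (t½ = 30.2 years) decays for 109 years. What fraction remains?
N/N₀ = (1/2)^(t/t½) = 0.08194 = 8.19%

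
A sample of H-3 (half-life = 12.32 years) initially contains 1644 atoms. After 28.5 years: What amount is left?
N = N₀(1/2)^(t/t½) = 330.8 atoms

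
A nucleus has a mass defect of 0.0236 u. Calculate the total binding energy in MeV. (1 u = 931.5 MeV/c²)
B.E. = Δm × 931.5 = 21.98 MeV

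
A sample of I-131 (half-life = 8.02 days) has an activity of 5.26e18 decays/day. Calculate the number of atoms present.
N = A/λ = 6.086e19 atoms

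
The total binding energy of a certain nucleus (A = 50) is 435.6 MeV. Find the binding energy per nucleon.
B.E./A = 435.6/50 = 8.712 MeV/nucleon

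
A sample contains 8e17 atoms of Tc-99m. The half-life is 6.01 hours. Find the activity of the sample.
A = λN = 9.227e16 decays/hour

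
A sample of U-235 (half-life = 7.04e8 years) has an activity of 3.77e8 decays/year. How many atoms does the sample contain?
N = A/λ = 3.829e17 atoms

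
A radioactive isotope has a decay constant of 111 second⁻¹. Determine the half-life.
t½ = ln(2)/λ = 0.006245 seconds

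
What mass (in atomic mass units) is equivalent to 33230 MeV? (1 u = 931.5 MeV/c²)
m = E/c² = 35.67 u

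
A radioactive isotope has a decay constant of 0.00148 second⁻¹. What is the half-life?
t½ = ln(2)/λ = 468.3 seconds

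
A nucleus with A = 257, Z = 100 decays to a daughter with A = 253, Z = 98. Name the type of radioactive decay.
ΔA = -4, ΔZ = -2 ⇒ alpha decay (α)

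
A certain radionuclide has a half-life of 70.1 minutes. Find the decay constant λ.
λ = ln(2)/t½ = 0.009888 minute⁻¹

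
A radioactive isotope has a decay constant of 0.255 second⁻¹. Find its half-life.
t½ = ln(2)/λ = 2.718 seconds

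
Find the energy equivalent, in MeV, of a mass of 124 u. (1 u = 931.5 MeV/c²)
E = mc² = 1.155e5 MeV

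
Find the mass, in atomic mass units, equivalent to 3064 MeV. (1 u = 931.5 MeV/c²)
m = E/c² = 3.289 u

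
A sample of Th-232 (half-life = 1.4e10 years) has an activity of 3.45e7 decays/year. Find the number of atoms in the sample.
N = A/λ = 6.968e17 atoms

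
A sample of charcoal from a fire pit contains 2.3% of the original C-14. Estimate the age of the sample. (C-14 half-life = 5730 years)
Age = t½ × log₂(1/ratio) = 31180 years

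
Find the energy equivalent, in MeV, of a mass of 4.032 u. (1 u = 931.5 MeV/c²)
E = mc² = 3756 MeV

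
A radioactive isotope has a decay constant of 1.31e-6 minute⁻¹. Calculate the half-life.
t½ = ln(2)/λ = 5.291e5 minutes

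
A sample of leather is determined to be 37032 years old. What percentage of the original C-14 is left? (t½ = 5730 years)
N/N₀ = (1/2)^(t/t½) = 0.01134 = 1.13%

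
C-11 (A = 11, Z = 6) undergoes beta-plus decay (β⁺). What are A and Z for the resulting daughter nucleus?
Daughter: A = 11, Z = 5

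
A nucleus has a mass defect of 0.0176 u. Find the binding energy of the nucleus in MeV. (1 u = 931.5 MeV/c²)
B.E. = Δm × 931.5 = 16.39 MeV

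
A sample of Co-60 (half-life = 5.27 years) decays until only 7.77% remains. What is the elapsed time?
t = t½ × log₂(N₀/N) = 19.42 years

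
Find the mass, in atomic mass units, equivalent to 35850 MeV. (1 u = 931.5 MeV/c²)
m = E/c² = 38.49 u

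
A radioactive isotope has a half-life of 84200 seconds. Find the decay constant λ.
λ = ln(2)/t½ = 8.232e-6 second⁻¹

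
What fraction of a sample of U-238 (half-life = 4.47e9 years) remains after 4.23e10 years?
N/N₀ = (1/2)^(t/t½) = 0.001417 = 0.142%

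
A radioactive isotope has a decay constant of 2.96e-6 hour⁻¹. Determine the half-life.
t½ = ln(2)/λ = 2.342e5 hours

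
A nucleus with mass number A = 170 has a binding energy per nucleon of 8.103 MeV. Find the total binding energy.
B.E. = 8.103 × 170 = 1378 MeV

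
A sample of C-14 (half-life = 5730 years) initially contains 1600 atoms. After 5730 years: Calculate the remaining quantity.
N = N₀(1/2)^(t/t½) = 800 atoms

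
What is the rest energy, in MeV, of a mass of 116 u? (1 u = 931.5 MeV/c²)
E = mc² = 1.081e5 MeV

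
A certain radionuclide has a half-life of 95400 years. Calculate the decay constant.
λ = ln(2)/t½ = 7.266e-6 year⁻¹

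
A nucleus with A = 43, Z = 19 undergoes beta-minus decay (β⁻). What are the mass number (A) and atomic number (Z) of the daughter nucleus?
Daughter: A = 43, Z = 20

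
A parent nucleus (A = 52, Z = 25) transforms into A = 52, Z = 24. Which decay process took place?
ΔA = 0, ΔZ = -1 ⇒ beta-plus decay (β⁺) or electron capture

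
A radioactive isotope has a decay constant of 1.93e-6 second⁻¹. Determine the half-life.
t½ = ln(2)/λ = 3.591e5 seconds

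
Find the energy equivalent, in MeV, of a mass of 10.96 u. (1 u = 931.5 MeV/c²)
E = mc² = 10210 MeV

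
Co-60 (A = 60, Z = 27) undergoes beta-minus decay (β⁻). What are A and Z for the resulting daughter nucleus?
Daughter: A = 60, Z = 28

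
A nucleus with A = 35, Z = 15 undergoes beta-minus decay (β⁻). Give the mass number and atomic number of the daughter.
Daughter: A = 35, Z = 16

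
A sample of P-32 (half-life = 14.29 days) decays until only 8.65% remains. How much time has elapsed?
t = t½ × log₂(N₀/N) = 50.46 days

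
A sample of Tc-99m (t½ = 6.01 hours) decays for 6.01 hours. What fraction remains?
N/N₀ = (1/2)^(t/t½) = 0.5 = 50%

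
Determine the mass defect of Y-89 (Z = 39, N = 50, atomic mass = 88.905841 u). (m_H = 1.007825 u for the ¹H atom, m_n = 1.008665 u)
Δm = Z·m_H + N·m_n − M = 0.8326 u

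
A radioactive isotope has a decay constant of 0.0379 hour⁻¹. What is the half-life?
t½ = ln(2)/λ = 18.29 hours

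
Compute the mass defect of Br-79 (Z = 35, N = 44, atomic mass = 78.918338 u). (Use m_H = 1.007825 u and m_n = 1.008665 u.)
Δm = Z·m_H + N·m_n − M = 0.7368 u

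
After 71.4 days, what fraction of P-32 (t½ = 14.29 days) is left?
N/N₀ = (1/2)^(t/t½) = 0.03133 = 3.13%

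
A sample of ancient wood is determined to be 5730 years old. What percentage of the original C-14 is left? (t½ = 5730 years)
N/N₀ = (1/2)^(t/t½) = 0.5 = 50%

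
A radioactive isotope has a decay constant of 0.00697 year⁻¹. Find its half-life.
t½ = ln(2)/λ = 99.45 years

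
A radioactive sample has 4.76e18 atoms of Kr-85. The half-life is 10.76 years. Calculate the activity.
A = λN = 3.066e17 decays/year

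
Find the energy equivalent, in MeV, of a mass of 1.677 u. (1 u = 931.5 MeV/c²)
E = mc² = 1562 MeV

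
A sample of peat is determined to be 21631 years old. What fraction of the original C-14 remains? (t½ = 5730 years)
N/N₀ = (1/2)^(t/t½) = 0.07305 = 7.3%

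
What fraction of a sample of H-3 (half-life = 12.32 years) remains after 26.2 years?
N/N₀ = (1/2)^(t/t½) = 0.229 = 22.9%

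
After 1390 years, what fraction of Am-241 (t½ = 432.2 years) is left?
N/N₀ = (1/2)^(t/t½) = 0.1076 = 10.8%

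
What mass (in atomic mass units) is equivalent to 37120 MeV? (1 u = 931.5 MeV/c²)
m = E/c² = 39.85 u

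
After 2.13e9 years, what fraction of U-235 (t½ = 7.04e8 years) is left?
N/N₀ = (1/2)^(t/t½) = 0.1228 = 12.3%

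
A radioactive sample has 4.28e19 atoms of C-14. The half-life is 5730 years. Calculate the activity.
A = λN = 5.177e15 decays/year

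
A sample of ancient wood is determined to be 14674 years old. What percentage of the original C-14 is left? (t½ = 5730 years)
N/N₀ = (1/2)^(t/t½) = 0.1695 = 16.9%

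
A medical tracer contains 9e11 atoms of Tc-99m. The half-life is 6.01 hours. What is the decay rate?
A = λN = 1.038e11 decays/hour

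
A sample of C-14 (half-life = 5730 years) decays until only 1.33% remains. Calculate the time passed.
t = t½ × log₂(N₀/N) = 35710 years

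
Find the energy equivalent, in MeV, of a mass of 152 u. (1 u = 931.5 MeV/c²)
E = mc² = 1.416e5 MeV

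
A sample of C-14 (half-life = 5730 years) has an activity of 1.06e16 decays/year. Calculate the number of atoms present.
N = A/λ = 8.763e19 atoms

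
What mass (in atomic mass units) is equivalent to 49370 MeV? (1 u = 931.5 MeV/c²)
m = E/c² = 53 u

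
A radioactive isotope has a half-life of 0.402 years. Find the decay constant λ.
λ = ln(2)/t½ = 1.724 year⁻¹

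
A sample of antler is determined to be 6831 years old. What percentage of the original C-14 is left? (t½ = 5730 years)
N/N₀ = (1/2)^(t/t½) = 0.4377 = 43.8%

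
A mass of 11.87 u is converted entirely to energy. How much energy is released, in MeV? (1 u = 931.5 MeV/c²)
E = mc² = 11060 MeV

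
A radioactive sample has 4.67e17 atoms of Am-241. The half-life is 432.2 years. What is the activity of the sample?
A = λN = 7.49e14 decays/year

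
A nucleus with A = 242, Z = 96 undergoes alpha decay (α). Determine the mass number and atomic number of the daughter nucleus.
Daughter: A = 238, Z = 94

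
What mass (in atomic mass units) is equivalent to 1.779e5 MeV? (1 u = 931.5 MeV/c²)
m = E/c² = 191 u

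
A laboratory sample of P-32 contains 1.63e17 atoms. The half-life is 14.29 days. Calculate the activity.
A = λN = 7.906e15 decays/day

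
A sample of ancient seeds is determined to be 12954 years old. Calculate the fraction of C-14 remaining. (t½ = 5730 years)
N/N₀ = (1/2)^(t/t½) = 0.2087 = 20.9%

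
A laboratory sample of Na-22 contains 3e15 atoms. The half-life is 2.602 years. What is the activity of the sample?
A = λN = 7.992e14 decays/year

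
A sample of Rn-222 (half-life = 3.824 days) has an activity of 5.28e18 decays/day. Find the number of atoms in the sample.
N = A/λ = 2.913e19 atoms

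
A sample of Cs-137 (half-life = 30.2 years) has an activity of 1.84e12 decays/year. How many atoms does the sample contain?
N = A/λ = 8.017e13 atoms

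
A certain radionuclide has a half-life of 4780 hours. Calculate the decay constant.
λ = ln(2)/t½ = 1.45e-4 hour⁻¹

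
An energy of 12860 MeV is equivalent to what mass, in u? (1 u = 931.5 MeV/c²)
m = E/c² = 13.81 u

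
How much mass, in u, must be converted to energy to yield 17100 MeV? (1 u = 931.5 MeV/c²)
m = E/c² = 18.36 u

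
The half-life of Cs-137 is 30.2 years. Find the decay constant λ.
λ = ln(2)/t½ = 0.02295 year⁻¹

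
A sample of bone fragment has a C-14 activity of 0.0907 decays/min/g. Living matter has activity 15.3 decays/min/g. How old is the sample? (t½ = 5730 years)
Age = t½ × log₂(A₀/A) = 42390 years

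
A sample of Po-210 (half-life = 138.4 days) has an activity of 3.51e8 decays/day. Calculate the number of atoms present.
N = A/λ = 7.008e10 atoms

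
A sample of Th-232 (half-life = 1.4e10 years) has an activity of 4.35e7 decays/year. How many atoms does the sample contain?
N = A/λ = 8.786e17 atoms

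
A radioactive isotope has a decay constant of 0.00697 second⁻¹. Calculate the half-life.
t½ = ln(2)/λ = 99.45 seconds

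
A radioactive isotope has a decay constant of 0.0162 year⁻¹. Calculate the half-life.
t½ = ln(2)/λ = 42.79 years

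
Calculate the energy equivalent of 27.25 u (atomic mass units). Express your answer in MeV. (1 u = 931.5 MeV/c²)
E = mc² = 25380 MeV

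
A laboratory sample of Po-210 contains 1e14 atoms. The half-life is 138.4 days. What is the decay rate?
A = λN = 5.008e11 decays/day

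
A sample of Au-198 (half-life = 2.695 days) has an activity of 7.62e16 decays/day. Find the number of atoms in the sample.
N = A/λ = 2.963e17 atoms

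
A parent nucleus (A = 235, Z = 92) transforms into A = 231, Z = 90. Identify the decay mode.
ΔA = -4, ΔZ = -2 ⇒ alpha decay (α)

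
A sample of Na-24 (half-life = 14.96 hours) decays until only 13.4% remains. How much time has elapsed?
t = t½ × log₂(N₀/N) = 43.38 hours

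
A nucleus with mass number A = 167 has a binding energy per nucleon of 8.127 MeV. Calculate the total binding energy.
B.E. = 8.127 × 167 = 1357 MeV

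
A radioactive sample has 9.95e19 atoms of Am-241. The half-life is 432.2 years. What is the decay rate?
A = λN = 1.596e17 decays/year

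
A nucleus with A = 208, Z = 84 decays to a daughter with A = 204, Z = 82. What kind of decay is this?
ΔA = -4, ΔZ = -2 ⇒ alpha decay (α)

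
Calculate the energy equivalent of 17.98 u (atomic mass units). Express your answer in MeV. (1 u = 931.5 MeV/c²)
E = mc² = 16750 MeV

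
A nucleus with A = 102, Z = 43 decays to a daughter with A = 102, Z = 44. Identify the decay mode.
ΔA = 0, ΔZ = +1 ⇒ beta-minus decay (β⁻)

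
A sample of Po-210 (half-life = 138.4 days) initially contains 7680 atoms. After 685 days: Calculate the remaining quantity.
N = N₀(1/2)^(t/t½) = 248.6 atoms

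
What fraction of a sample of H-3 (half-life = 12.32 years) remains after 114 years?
N/N₀ = (1/2)^(t/t½) = 0.001639 = 0.164%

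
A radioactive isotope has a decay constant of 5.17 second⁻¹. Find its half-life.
t½ = ln(2)/λ = 0.1341 seconds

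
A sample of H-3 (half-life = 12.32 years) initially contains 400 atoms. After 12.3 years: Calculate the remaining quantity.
N = N₀(1/2)^(t/t½) = 200.2 atoms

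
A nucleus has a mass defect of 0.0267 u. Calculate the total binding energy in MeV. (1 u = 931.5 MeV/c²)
B.E. = Δm × 931.5 = 24.87 MeV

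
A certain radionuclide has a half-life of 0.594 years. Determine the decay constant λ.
λ = ln(2)/t½ = 1.167 year⁻¹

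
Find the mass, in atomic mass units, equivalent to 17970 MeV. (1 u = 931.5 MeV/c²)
m = E/c² = 19.29 u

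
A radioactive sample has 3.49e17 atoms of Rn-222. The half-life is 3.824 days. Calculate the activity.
A = λN = 6.326e16 decays/day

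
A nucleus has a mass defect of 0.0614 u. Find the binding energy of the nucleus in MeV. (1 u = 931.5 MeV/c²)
B.E. = Δm × 931.5 = 57.19 MeV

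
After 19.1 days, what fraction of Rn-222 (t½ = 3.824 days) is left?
N/N₀ = (1/2)^(t/t½) = 0.03136 = 3.14%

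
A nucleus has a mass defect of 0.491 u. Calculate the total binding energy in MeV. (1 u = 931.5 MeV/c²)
B.E. = Δm × 931.5 = 457.4 MeV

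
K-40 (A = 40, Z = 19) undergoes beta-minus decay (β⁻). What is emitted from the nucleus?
β⁻: electron (e⁻) + antineutrino (ν̄ₑ)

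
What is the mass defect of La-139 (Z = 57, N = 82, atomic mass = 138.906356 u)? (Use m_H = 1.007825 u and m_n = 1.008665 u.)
Δm = Z·m_H + N·m_n − M = 1.25 u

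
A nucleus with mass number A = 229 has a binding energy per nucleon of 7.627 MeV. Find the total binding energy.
B.E. = 7.627 × 229 = 1747 MeV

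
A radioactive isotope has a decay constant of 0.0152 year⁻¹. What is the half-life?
t½ = ln(2)/λ = 45.6 years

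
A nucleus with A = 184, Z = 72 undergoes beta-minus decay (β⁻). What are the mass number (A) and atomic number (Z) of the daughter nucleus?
Daughter: A = 184, Z = 73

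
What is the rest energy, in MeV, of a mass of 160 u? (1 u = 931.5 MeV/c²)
E = mc² = 1.49e5 MeV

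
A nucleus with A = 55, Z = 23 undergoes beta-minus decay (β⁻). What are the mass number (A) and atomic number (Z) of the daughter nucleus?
Daughter: A = 55, Z = 24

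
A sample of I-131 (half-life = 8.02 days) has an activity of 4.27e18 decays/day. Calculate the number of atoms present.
N = A/λ = 4.941e19 atoms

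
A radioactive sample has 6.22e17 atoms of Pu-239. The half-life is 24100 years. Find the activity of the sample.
A = λN = 1.789e13 decays/year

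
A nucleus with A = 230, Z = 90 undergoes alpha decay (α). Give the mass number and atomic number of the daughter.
Daughter: A = 226, Z = 88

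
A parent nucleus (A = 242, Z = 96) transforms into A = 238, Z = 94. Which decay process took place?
ΔA = -4, ΔZ = -2 ⇒ alpha decay (α)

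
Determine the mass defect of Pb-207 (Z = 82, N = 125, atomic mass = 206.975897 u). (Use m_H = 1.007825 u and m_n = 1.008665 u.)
Δm = Z·m_H + N·m_n − M = 1.749 u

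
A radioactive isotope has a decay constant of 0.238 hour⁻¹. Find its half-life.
t½ = ln(2)/λ = 2.912 hours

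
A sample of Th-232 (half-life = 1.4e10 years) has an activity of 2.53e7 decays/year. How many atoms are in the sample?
N = A/λ = 5.11e17 atoms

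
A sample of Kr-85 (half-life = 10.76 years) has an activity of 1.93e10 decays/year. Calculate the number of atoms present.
N = A/λ = 2.996e11 atoms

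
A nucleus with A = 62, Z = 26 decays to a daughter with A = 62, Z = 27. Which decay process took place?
ΔA = 0, ΔZ = +1 ⇒ beta-minus decay (β⁻)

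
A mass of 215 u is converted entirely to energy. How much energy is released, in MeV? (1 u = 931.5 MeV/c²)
E = mc² = 2.003e5 MeV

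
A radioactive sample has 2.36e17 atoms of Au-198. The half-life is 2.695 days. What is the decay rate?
A = λN = 6.07e16 decays/day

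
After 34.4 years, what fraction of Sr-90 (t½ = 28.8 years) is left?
N/N₀ = (1/2)^(t/t½) = 0.437 = 43.7%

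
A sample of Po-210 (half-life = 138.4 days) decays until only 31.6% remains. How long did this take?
t = t½ × log₂(N₀/N) = 230 days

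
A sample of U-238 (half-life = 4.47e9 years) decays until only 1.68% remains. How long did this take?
t = t½ × log₂(N₀/N) = 2.635e10 years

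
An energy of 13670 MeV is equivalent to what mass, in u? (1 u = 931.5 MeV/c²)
m = E/c² = 14.68 u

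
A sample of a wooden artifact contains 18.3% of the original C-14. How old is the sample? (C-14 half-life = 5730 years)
Age = t½ × log₂(1/ratio) = 14040 years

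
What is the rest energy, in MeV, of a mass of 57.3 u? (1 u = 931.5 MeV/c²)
E = mc² = 53370 MeV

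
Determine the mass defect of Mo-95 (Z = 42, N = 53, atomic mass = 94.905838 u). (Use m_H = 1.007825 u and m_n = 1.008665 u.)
Δm = Z·m_H + N·m_n − M = 0.8821 u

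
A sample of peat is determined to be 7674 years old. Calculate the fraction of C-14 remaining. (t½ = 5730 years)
N/N₀ = (1/2)^(t/t½) = 0.3952 = 39.5%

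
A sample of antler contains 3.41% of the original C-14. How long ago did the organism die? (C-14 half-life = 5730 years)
Age = t½ × log₂(1/ratio) = 27930 years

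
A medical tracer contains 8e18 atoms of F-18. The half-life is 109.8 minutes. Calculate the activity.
A = λN = 5.05e16 decays/minute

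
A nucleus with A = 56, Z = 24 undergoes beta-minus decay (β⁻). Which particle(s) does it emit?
β⁻: electron (e⁻) + antineutrino (ν̄ₑ)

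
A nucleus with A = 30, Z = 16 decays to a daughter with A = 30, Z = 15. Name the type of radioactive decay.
ΔA = 0, ΔZ = -1 ⇒ beta-plus decay (β⁺) or electron capture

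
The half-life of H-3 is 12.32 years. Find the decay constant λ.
λ = ln(2)/t½ = 0.05626 year⁻¹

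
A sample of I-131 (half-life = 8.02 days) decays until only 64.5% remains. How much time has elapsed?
t = t½ × log₂(N₀/N) = 5.074 days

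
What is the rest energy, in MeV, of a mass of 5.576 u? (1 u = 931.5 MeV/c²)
E = mc² = 5194 MeV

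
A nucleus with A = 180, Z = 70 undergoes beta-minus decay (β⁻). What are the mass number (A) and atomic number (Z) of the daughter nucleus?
Daughter: A = 180, Z = 71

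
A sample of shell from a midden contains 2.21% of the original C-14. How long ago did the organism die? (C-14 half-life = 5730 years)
Age = t½ × log₂(1/ratio) = 31510 years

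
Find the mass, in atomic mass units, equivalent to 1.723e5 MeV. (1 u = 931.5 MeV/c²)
m = E/c² = 185 u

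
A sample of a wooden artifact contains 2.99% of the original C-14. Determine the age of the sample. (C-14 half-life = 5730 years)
Age = t½ × log₂(1/ratio) = 29020 years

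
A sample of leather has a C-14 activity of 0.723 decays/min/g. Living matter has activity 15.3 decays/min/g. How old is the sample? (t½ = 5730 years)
Age = t½ × log₂(A₀/A) = 25230 years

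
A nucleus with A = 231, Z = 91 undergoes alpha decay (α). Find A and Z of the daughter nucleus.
Daughter: A = 227, Z = 89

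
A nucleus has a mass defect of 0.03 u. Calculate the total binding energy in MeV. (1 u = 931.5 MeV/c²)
B.E. = Δm × 931.5 = 27.95 MeV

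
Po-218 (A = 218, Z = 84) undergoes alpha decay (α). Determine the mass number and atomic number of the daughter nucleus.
Daughter: A = 214, Z = 82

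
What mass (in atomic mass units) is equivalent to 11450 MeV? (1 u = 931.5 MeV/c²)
m = E/c² = 12.29 u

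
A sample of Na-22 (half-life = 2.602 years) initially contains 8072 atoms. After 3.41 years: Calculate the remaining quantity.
N = N₀(1/2)^(t/t½) = 3254 atoms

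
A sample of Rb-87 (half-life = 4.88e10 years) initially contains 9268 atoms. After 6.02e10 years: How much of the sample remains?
N = N₀(1/2)^(t/t½) = 3941 atoms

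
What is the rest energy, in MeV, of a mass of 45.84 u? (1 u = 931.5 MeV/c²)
E = mc² = 42700 MeV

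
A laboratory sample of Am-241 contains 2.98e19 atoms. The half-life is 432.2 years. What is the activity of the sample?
A = λN = 4.779e16 decays/year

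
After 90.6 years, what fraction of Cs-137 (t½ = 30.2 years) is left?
N/N₀ = (1/2)^(t/t½) = 0.125 = 12.5%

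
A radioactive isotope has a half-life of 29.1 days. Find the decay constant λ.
λ = ln(2)/t½ = 0.02382 day⁻¹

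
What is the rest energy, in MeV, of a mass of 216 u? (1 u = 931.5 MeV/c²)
E = mc² = 2.012e5 MeV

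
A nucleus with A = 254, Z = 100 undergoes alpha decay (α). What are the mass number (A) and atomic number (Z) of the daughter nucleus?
Daughter: A = 250, Z = 98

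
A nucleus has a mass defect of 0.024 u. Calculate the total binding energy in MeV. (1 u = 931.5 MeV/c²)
B.E. = Δm × 931.5 = 22.36 MeV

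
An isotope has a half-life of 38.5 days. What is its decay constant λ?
λ = ln(2)/t½ = 0.018 day⁻¹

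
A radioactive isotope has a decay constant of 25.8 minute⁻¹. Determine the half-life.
t½ = ln(2)/λ = 0.02687 minutes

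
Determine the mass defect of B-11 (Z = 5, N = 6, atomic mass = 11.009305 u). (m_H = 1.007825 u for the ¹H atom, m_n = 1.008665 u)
Δm = Z·m_H + N·m_n − M = 0.08181 u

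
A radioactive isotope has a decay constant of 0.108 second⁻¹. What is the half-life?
t½ = ln(2)/λ = 6.418 seconds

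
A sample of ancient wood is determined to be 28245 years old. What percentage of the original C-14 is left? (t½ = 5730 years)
N/N₀ = (1/2)^(t/t½) = 0.03282 = 3.28%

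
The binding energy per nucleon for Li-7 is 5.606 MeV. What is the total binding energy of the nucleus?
B.E. = 5.606 × 7 = 39.24 MeV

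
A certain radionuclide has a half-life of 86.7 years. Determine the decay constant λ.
λ = ln(2)/t½ = 0.007995 year⁻¹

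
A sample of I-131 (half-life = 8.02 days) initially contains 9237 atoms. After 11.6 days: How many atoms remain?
N = N₀(1/2)^(t/t½) = 3389 atoms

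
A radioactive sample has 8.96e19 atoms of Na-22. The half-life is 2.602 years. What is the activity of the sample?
A = λN = 2.387e19 decays/year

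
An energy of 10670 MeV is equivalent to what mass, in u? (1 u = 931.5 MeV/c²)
m = E/c² = 11.45 u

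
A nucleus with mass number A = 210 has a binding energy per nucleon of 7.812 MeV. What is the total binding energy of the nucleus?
B.E. = 7.812 × 210 = 1641 MeV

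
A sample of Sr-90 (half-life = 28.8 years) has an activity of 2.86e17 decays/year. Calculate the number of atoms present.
N = A/λ = 1.188e19 atoms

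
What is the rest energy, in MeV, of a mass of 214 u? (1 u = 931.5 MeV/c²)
E = mc² = 1.993e5 MeV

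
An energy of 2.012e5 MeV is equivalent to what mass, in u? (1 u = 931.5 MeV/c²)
m = E/c² = 216 u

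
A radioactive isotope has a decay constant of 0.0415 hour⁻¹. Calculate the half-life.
t½ = ln(2)/λ = 16.7 hours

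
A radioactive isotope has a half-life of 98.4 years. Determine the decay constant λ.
λ = ln(2)/t½ = 0.007044 year⁻¹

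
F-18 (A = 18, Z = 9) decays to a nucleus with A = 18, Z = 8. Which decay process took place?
ΔA = 0, ΔZ = -1 ⇒ beta-plus decay (β⁺) or electron capture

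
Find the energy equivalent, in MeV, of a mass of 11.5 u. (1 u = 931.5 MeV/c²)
E = mc² = 10710 MeV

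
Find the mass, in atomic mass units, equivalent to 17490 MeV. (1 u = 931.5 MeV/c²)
m = E/c² = 18.78 u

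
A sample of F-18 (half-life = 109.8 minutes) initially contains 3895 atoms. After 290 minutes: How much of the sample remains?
N = N₀(1/2)^(t/t½) = 624.4 atoms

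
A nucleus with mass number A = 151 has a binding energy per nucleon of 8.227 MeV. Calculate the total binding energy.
B.E. = 8.227 × 151 = 1242 MeV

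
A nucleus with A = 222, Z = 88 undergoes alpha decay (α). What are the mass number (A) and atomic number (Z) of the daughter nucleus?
Daughter: A = 218, Z = 86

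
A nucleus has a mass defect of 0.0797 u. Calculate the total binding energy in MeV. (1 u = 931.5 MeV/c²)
B.E. = Δm × 931.5 = 74.24 MeV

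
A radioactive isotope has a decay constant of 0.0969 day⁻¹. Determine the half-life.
t½ = ln(2)/λ = 7.153 days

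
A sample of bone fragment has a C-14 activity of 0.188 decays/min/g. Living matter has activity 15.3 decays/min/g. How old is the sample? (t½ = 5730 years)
Age = t½ × log₂(A₀/A) = 36370 years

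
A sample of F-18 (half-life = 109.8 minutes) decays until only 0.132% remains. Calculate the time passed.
t = t½ × log₂(N₀/N) = 1050 minutes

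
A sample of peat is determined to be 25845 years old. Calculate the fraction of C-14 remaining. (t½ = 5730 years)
N/N₀ = (1/2)^(t/t½) = 0.04387 = 4.39%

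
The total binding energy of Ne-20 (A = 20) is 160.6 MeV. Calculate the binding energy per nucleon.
B.E./A = 160.6/20 = 8.03 MeV/nucleon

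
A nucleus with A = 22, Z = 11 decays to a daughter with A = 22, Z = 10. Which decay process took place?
ΔA = 0, ΔZ = -1 ⇒ beta-plus decay (β⁺) or electron capture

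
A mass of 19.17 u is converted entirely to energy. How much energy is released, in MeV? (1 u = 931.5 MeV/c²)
E = mc² = 17860 MeV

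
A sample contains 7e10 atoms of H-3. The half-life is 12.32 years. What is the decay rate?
A = λN = 3.938e9 decays/year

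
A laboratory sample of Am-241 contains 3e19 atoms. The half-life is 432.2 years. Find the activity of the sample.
A = λN = 4.811e16 decays/year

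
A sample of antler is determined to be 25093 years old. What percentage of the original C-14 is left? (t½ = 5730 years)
N/N₀ = (1/2)^(t/t½) = 0.04805 = 4.81%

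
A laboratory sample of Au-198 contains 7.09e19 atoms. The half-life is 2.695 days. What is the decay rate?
A = λN = 1.824e19 decays/day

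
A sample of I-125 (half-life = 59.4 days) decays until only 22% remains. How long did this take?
t = t½ × log₂(N₀/N) = 129.8 days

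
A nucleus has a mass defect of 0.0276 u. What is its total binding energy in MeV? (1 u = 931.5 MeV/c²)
B.E. = Δm × 931.5 = 25.71 MeV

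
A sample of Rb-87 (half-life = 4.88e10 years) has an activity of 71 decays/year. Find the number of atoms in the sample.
N = A/λ = 4.999e12 atoms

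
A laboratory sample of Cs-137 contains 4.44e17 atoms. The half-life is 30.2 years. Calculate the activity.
A = λN = 1.019e16 decays/year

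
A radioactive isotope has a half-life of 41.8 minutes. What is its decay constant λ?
λ = ln(2)/t½ = 0.01658 minute⁻¹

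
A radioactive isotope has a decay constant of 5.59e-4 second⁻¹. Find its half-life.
t½ = ln(2)/λ = 1240 seconds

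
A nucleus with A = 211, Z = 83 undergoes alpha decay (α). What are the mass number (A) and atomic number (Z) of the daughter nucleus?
Daughter: A = 207, Z = 81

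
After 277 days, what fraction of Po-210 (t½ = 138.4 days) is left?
N/N₀ = (1/2)^(t/t½) = 0.2497 = 25%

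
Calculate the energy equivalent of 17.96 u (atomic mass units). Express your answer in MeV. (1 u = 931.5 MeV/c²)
E = mc² = 16730 MeV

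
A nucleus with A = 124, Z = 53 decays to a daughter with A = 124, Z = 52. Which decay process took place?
ΔA = 0, ΔZ = -1 ⇒ beta-plus decay (β⁺) or electron capture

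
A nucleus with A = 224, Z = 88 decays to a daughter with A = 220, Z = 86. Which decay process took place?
ΔA = -4, ΔZ = -2 ⇒ alpha decay (α)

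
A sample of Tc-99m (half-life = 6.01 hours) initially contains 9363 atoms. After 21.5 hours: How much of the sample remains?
N = N₀(1/2)^(t/t½) = 784.4 atoms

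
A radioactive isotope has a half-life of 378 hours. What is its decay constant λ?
λ = ln(2)/t½ = 0.001834 hour⁻¹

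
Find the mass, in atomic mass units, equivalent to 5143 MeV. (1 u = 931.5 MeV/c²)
m = E/c² = 5.521 u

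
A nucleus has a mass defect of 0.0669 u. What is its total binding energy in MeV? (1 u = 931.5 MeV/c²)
B.E. = Δm × 931.5 = 62.32 MeV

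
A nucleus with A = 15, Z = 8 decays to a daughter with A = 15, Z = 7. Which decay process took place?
ΔA = 0, ΔZ = -1 ⇒ beta-plus decay (β⁺) or electron capture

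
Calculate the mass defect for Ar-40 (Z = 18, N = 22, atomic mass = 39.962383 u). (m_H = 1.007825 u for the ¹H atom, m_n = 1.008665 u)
Δm = Z·m_H + N·m_n − M = 0.3691 u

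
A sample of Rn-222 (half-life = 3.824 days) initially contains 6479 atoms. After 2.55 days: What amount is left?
N = N₀(1/2)^(t/t½) = 4081 atoms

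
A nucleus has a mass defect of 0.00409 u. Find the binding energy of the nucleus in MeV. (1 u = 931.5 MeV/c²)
B.E. = Δm × 931.5 = 3.81 MeV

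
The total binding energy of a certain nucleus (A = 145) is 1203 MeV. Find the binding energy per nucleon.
B.E./A = 1203/145 = 8.297 MeV/nucleon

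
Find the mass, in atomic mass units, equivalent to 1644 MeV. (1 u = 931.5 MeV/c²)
m = E/c² = 1.765 u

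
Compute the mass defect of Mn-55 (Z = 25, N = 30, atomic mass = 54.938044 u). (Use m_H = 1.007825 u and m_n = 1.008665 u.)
Δm = Z·m_H + N·m_n − M = 0.5175 u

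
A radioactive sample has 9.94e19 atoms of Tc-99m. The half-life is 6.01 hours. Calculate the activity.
A = λN = 1.146e19 decays/hour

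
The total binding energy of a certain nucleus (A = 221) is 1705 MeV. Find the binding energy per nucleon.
B.E./A = 1705/221 = 7.715 MeV/nucleon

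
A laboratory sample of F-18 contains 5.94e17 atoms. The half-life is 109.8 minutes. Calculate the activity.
A = λN = 3.75e15 decays/minute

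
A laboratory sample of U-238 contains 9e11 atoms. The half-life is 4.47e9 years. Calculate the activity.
A = λN = 139.6 decays/year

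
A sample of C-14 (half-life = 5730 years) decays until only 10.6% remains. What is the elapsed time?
t = t½ × log₂(N₀/N) = 18550 years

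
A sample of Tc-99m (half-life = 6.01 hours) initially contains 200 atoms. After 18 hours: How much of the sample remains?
N = N₀(1/2)^(t/t½) = 25.09 atoms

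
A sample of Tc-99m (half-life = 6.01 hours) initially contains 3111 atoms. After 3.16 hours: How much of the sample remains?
N = N₀(1/2)^(t/t½) = 2161 atoms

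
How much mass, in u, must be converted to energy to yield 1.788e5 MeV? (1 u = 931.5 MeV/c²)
m = E/c² = 191.9 u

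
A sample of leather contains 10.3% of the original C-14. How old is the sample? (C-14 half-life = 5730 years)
Age = t½ × log₂(1/ratio) = 18790 years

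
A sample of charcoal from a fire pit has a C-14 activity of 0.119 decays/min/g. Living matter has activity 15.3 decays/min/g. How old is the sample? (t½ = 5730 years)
Age = t½ × log₂(A₀/A) = 40150 years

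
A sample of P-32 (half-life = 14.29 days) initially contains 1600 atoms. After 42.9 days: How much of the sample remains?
N = N₀(1/2)^(t/t½) = 199.7 atoms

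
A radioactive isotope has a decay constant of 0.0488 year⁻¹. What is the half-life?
t½ = ln(2)/λ = 14.2 years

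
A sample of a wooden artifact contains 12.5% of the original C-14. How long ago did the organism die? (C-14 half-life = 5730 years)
Age = t½ × log₂(1/ratio) = 17190 years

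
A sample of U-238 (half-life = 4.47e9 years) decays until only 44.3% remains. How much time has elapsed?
t = t½ × log₂(N₀/N) = 5.251e9 years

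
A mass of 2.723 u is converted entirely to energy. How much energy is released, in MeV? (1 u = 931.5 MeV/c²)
E = mc² = 2536 MeV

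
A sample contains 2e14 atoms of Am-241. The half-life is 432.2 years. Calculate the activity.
A = λN = 3.208e11 decays/year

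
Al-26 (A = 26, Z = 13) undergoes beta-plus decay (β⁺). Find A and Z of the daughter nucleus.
Daughter: A = 26, Z = 12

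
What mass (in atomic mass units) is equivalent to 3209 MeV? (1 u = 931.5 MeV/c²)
m = E/c² = 3.445 u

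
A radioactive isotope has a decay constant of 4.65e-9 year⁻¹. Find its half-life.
t½ = ln(2)/λ = 1.491e8 years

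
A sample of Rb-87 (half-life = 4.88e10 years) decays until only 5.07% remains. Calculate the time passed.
t = t½ × log₂(N₀/N) = 2.099e11 years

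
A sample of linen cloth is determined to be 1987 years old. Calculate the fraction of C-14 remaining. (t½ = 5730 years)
N/N₀ = (1/2)^(t/t½) = 0.7863 = 78.6%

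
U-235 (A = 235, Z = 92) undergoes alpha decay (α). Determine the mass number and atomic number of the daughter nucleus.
Daughter: A = 231, Z = 90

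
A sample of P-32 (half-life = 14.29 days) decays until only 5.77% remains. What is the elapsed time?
t = t½ × log₂(N₀/N) = 58.81 days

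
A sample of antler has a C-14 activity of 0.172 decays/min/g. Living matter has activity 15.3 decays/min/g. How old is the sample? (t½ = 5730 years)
Age = t½ × log₂(A₀/A) = 37100 years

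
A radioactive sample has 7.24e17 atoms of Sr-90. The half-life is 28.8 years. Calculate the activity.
A = λN = 1.742e16 decays/year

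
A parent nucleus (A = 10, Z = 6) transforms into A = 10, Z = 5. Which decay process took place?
ΔA = 0, ΔZ = -1 ⇒ beta-plus decay (β⁺) or electron capture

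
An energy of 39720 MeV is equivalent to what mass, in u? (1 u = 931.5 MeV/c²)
m = E/c² = 42.64 u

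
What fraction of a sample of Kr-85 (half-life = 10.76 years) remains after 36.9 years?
N/N₀ = (1/2)^(t/t½) = 0.09282 = 9.28%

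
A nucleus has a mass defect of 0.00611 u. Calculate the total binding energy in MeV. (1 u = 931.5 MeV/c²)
B.E. = Δm × 931.5 = 5.691 MeV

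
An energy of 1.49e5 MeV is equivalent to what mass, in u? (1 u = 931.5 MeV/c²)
m = E/c² = 160 u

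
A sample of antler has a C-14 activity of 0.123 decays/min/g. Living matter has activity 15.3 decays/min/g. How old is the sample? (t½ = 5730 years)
Age = t½ × log₂(A₀/A) = 39870 years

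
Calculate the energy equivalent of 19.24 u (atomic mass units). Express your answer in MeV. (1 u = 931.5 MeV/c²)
E = mc² = 17920 MeV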